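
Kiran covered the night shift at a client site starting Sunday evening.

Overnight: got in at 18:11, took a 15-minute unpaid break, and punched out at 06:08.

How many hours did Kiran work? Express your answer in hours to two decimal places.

Overnight: 18:11 → midnight = 5 h 49 min; midnight → 06:08 = 6 h 8 min; span 11 h 57 min; less 15 min break → 11 h 42 min

11.70 hours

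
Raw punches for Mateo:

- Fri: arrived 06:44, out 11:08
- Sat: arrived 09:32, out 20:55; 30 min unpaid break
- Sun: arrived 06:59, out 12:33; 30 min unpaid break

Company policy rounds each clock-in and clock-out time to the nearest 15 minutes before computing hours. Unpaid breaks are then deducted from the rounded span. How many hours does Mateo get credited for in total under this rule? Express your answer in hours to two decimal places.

20.50 hours

Fri: in 06:44→06:45, out 11:08→11:15; 4 h 30 min
Sat: in 09:32→09:30, out 20:55→21:00; 11 h 30 min − 30 min = 11 h 0 min
Sun: in 06:59→07:00, out 12:33→12:30; 5 h 30 min − 30 min = 5 h 0 min
Total credited: 20 h 30 min.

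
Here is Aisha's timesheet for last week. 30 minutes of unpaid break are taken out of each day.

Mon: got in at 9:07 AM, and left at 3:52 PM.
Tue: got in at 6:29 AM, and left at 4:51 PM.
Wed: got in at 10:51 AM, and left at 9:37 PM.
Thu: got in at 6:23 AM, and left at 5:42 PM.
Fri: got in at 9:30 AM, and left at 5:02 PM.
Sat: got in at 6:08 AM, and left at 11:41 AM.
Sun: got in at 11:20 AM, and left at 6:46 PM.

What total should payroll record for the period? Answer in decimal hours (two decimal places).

Mon: 9:07 AM–3:52 PM = 6 h 45 min; less 30 min break → 6 h 15 min
Tue: 6:29 AM–4:51 PM = 10 h 22 min; less 30 min break → 9 h 52 min
Wed: 10:51 AM–9:37 PM = 10 h 46 min; less 30 min break → 10 h 16 min
Thu: 6:23 AM–5:42 PM = 11 h 19 min; less 30 min break → 10 h 49 min
Fri: 9:30 AM–5:02 PM = 7 h 32 min; less 30 min break → 7 h 2 min
Sat: 6:08 AM–11:41 AM = 5 h 33 min; less 30 min break → 5 h 3 min
Sun: 11:20 AM–6:46 PM = 7 h 26 min; less 30 min break → 6 h 56 min
Total: 6 h 15 min + 9 h 52 min + 10 h 16 min + 10 h 49 min + 7 h 2 min + 5 h 3 min + 6 h 56 min = 56 h 13 min.

56.22 hours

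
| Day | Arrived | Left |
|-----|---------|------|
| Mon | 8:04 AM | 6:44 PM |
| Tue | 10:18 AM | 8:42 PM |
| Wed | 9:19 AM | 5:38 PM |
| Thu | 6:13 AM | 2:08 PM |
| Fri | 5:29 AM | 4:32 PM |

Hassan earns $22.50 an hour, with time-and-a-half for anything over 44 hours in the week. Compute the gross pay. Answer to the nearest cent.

Mon: 8:04 AM–6:44 PM = 10 h 40 min
Tue: 10:18 AM–8:42 PM = 10 h 24 min
Wed: 9:19 AM–5:38 PM = 8 h 19 min
Thu: 6:13 AM–2:08 PM = 7 h 55 min
Fri: 5:29 AM–4:32 PM = 11 h 3 min
Total worked: 48 h 21 min = 2901 min.
Regular 44 h 0 min = 2640 min at $22.50/h; overtime 4 h 21 min = 261 min at $33.75/h.
Pay = (2640 × $22.50 + 261 × $33.75) ÷ 60 = $1136.81.

$1136.81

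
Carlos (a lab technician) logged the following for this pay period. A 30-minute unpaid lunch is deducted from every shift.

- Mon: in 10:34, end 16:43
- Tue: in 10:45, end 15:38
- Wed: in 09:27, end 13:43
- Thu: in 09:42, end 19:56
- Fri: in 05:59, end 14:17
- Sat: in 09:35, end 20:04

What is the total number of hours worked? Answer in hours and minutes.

Mon: 10:34–16:43 = 6 h 9 min; less 30 min break → 5 h 39 min
Tue: 10:45–15:38 = 4 h 53 min; less 30 min break → 4 h 23 min
Wed: 09:27–13:43 = 4 h 16 min; less 30 min break → 3 h 46 min
Thu: 09:42–19:56 = 10 h 14 min; less 30 min break → 9 h 44 min
Fri: 05:59–14:17 = 8 h 18 min; less 30 min break → 7 h 48 min
Sat: 09:35–20:04 = 10 h 29 min; less 30 min break → 9 h 59 min
Total: 5 h 39 min + 4 h 23 min + 3 h 46 min + 9 h 44 min + 7 h 48 min + 9 h 59 min = 41 h 19 min.

41 h 19 min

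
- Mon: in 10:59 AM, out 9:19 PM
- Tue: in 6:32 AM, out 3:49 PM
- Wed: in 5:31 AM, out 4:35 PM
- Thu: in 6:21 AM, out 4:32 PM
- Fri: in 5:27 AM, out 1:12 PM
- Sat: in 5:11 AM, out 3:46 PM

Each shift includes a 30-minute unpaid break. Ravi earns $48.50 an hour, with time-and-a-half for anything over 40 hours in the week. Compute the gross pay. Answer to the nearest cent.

Mon: 10:59 AM–9:19 PM = 10 h 20 min; less 30 min break → 9 h 50 min
Tue: 6:32 AM–3:49 PM = 9 h 17 min; less 30 min break → 8 h 47 min
Wed: 5:31 AM–4:35 PM = 11 h 4 min; less 30 min break → 10 h 34 min
Thu: 6:21 AM–4:32 PM = 10 h 11 min; less 30 min break → 9 h 41 min
Fri: 5:27 AM–1:12 PM = 7 h 45 min; less 30 min break → 7 h 15 min
Sat: 5:11 AM–3:46 PM = 10 h 35 min; less 30 min break → 10 h 5 min
Total worked: 56 h 12 min = 3372 min.
Regular 40 h 0 min = 2400 min at $48.50/h; overtime 16 h 12 min = 972 min at $72.75/h.
Pay = (2400 × $48.50 + 972 × $72.75) ÷ 60 = $3118.55.

$3118.55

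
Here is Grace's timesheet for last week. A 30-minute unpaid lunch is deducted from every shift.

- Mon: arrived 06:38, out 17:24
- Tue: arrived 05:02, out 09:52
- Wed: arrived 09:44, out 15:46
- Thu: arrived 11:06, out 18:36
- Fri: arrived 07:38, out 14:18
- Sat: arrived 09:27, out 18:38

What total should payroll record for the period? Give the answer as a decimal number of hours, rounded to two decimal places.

41.98 hours

Mon: 06:38–17:24 = 10 h 46 min; less 30 min break → 10 h 16 min
Tue: 05:02–09:52 = 4 h 50 min; less 30 min break → 4 h 20 min
Wed: 09:44–15:46 = 6 h 2 min; less 30 min break → 5 h 32 min
Thu: 11:06–18:36 = 7 h 30 min; less 30 min break → 7 h 0 min
Fri: 07:38–14:18 = 6 h 40 min; less 30 min break → 6 h 10 min
Sat: 09:27–18:38 = 9 h 11 min; less 30 min break → 8 h 41 min
Total: 10 h 16 min + 4 h 20 min + 5 h 32 min + 7 h 0 min + 6 h 10 min + 8 h 41 min = 41 h 59 min.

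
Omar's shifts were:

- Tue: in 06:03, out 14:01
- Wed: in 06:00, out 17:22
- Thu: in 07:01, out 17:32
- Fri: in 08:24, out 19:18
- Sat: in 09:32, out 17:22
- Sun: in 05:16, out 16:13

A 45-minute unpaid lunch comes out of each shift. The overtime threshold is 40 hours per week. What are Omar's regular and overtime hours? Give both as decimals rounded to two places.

Tue: 06:03–14:01 = 7 h 58 min; less 45 min break → 7 h 13 min
Wed: 06:00–17:22 = 11 h 22 min; less 45 min break → 10 h 37 min
Thu: 07:01–17:32 = 10 h 31 min; less 45 min break → 9 h 46 min
Fri: 08:24–19:18 = 10 h 54 min; less 45 min break → 10 h 9 min
Sat: 09:32–17:22 = 7 h 50 min; less 45 min break → 7 h 5 min
Sun: 05:16–16:13 = 10 h 57 min; less 45 min break → 10 h 12 min
Total worked: 55 h 2 min = 55.03 h.
Threshold 40 h → overtime 15 h 2 min, regular 40 h 0 min.

Regular 40.00 hours, overtime 15.03 hours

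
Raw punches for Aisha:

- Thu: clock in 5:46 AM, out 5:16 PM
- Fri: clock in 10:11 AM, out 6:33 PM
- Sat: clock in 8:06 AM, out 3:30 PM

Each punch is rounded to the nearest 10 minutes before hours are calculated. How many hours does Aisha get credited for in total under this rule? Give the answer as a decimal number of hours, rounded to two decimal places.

Thu: in 5:46 AM→5:50 AM, out 5:16 PM→5:20 PM; 11 h 30 min
Fri: in 10:11 AM→10:10 AM, out 6:33 PM→6:30 PM; 8 h 20 min
Sat: in 8:06 AM→8:10 AM, out 3:30 PM→3:30 PM; 7 h 20 min
Total credited: 27 h 10 min.

27.17 hours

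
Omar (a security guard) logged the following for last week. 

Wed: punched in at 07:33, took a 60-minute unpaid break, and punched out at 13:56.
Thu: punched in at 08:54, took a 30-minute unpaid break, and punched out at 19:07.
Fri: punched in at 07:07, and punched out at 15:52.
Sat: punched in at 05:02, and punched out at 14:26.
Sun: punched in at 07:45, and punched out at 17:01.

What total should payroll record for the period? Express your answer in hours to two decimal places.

42.52 hours

Wed: 07:33–13:56 = 6 h 23 min; less 60 min break → 5 h 23 min
Thu: 08:54–19:07 = 10 h 13 min; less 30 min break → 9 h 43 min
Fri: 07:07–15:52 = 8 h 45 min
Sat: 05:02–14:26 = 9 h 24 min
Sun: 07:45–17:01 = 9 h 16 min
Total: 5 h 23 min + 9 h 43 min + 8 h 45 min + 9 h 24 min + 9 h 16 min = 42 h 31 min.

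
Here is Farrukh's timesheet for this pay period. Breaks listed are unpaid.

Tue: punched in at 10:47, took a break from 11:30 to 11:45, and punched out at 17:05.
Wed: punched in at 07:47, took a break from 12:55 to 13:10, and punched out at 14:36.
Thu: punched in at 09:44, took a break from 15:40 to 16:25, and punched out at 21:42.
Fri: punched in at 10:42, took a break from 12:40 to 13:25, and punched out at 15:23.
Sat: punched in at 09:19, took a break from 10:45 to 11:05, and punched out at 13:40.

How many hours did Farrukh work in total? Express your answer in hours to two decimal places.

31.78 hours

Tue: 10:47–17:05 = 6 h 18 min; less 15 min break → 6 h 3 min
Wed: 07:47–14:36 = 6 h 49 min; less 15 min break → 6 h 34 min
Thu: 09:44–21:42 = 11 h 58 min; less 45 min break → 11 h 13 min
Fri: 10:42–15:23 = 4 h 41 min; less 45 min break → 3 h 56 min
Sat: 09:19–13:40 = 4 h 21 min; less 20 min break → 4 h 1 min
Total: 6 h 3 min + 6 h 34 min + 11 h 13 min + 3 h 56 min + 4 h 1 min = 31 h 47 min.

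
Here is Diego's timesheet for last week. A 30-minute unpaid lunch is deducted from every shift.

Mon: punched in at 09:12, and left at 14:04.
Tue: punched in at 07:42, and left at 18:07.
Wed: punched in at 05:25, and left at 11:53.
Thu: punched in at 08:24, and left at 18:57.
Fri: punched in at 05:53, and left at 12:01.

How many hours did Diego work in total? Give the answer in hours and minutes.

Mon: 09:12–14:04 = 4 h 52 min; less 30 min break → 4 h 22 min
Tue: 07:42–18:07 = 10 h 25 min; less 30 min break → 9 h 55 min
Wed: 05:25–11:53 = 6 h 28 min; less 30 min break → 5 h 58 min
Thu: 08:24–18:57 = 10 h 33 min; less 30 min break → 10 h 3 min
Fri: 05:53–12:01 = 6 h 8 min; less 30 min break → 5 h 38 min
Total: 4 h 22 min + 9 h 55 min + 5 h 58 min + 10 h 3 min + 5 h 38 min = 35 h 56 min.

35 h 56 min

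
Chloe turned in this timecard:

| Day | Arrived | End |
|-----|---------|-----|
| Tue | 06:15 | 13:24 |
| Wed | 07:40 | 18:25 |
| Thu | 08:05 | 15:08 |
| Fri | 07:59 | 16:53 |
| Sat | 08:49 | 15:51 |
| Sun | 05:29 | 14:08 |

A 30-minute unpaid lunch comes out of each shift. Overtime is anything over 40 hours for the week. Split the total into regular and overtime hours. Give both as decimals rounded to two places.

Regular 40.00 hours, overtime 6.53 hours

Tue: 06:15–13:24 = 7 h 9 min; less 30 min break → 6 h 39 min
Wed: 07:40–18:25 = 10 h 45 min; less 30 min break → 10 h 15 min
Thu: 08:05–15:08 = 7 h 3 min; less 30 min break → 6 h 33 min
Fri: 07:59–16:53 = 8 h 54 min; less 30 min break → 8 h 24 min
Sat: 08:49–15:51 = 7 h 2 min; less 30 min break → 6 h 32 min
Sun: 05:29–14:08 = 8 h 39 min; less 30 min break → 8 h 9 min
Total worked: 46 h 32 min = 46.53 h.
Threshold 40 h → overtime 6 h 32 min, regular 40 h 0 min.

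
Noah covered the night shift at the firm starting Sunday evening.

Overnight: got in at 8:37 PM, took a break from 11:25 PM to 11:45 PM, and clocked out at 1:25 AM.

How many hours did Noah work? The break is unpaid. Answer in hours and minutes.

4 h 28 min

Overnight: 8:37 PM → midnight = 3 h 23 min; midnight → 1:25 AM = 1 h 25 min; span 4 h 48 min; less 20 min break → 4 h 28 min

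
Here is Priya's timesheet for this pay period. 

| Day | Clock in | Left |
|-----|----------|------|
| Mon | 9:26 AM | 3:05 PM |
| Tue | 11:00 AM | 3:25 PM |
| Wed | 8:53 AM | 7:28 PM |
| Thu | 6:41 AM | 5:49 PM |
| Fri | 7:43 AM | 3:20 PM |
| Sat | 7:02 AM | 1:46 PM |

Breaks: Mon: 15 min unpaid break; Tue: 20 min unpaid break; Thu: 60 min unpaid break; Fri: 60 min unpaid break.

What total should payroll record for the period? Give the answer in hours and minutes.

Mon: 9:26 AM–3:05 PM = 5 h 39 min; less 15 min break → 5 h 24 min
Tue: 11:00 AM–3:25 PM = 4 h 25 min; less 20 min break → 4 h 5 min
Wed: 8:53 AM–7:28 PM = 10 h 35 min
Thu: 6:41 AM–5:49 PM = 11 h 8 min; less 60 min break → 10 h 8 min
Fri: 7:43 AM–3:20 PM = 7 h 37 min; less 60 min break → 6 h 37 min
Sat: 7:02 AM–1:46 PM = 6 h 44 min
Total: 5 h 24 min + 4 h 5 min + 10 h 35 min + 10 h 8 min + 6 h 37 min + 6 h 44 min = 43 h 33 min.

43 h 33 min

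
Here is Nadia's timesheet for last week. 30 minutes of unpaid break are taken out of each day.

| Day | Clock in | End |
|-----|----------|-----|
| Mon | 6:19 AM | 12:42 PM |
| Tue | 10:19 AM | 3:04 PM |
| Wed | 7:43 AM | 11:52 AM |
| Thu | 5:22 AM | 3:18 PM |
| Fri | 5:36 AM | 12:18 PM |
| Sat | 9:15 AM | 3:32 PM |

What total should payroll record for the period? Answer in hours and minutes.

35 h 12 min

Mon: 6:19 AM–12:42 PM = 6 h 23 min; less 30 min break → 5 h 53 min
Tue: 10:19 AM–3:04 PM = 4 h 45 min; less 30 min break → 4 h 15 min
Wed: 7:43 AM–11:52 AM = 4 h 9 min; less 30 min break → 3 h 39 min
Thu: 5:22 AM–3:18 PM = 9 h 56 min; less 30 min break → 9 h 26 min
Fri: 5:36 AM–12:18 PM = 6 h 42 min; less 30 min break → 6 h 12 min
Sat: 9:15 AM–3:32 PM = 6 h 17 min; less 30 min break → 5 h 47 min
Total: 5 h 53 min + 4 h 15 min + 3 h 39 min + 9 h 26 min + 6 h 12 min + 5 h 47 min = 35 h 12 min.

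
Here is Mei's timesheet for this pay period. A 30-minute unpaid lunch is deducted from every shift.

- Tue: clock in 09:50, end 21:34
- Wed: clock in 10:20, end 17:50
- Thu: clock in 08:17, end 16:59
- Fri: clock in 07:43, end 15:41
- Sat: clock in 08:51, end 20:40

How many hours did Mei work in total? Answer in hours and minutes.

45 h 13 min

Tue: 09:50–21:34 = 11 h 44 min; less 30 min break → 11 h 14 min
Wed: 10:20–17:50 = 7 h 30 min; less 30 min break → 7 h 0 min
Thu: 08:17–16:59 = 8 h 42 min; less 30 min break → 8 h 12 min
Fri: 07:43–15:41 = 7 h 58 min; less 30 min break → 7 h 28 min
Sat: 08:51–20:40 = 11 h 49 min; less 30 min break → 11 h 19 min
Total: 11 h 14 min + 7 h 0 min + 8 h 12 min + 7 h 28 min + 11 h 19 min = 45 h 13 min.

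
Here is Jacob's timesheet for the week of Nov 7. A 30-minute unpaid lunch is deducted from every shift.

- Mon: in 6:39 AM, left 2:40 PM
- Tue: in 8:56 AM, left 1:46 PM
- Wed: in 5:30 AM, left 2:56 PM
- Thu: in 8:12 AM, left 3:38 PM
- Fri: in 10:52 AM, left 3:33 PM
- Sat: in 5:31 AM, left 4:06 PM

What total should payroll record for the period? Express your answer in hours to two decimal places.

Mon: 6:39 AM–2:40 PM = 8 h 1 min; less 30 min break → 7 h 31 min
Tue: 8:56 AM–1:46 PM = 4 h 50 min; less 30 min break → 4 h 20 min
Wed: 5:30 AM–2:56 PM = 9 h 26 min; less 30 min break → 8 h 56 min
Thu: 8:12 AM–3:38 PM = 7 h 26 min; less 30 min break → 6 h 56 min
Fri: 10:52 AM–3:33 PM = 4 h 41 min; less 30 min break → 4 h 11 min
Sat: 5:31 AM–4:06 PM = 10 h 35 min; less 30 min break → 10 h 5 min
Total: 7 h 31 min + 4 h 20 min + 8 h 56 min + 6 h 56 min + 4 h 11 min + 10 h 5 min = 41 h 59 min.

41.98 hours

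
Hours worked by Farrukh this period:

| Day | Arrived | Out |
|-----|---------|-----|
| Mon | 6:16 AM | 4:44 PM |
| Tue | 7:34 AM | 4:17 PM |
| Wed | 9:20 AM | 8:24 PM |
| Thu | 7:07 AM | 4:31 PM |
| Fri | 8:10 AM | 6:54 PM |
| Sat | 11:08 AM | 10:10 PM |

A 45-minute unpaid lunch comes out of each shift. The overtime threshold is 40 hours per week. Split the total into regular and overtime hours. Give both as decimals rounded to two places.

Regular 40.00 hours, overtime 16.92 hours

Mon: 6:16 AM–4:44 PM = 10 h 28 min; less 45 min break → 9 h 43 min
Tue: 7:34 AM–4:17 PM = 8 h 43 min; less 45 min break → 7 h 58 min
Wed: 9:20 AM–8:24 PM = 11 h 4 min; less 45 min break → 10 h 19 min
Thu: 7:07 AM–4:31 PM = 9 h 24 min; less 45 min break → 8 h 39 min
Fri: 8:10 AM–6:54 PM = 10 h 44 min; less 45 min break → 9 h 59 min
Sat: 11:08 AM–10:10 PM = 11 h 2 min; less 45 min break → 10 h 17 min
Total worked: 56 h 55 min = 56.92 h.
Threshold 40 h → overtime 16 h 55 min, regular 40 h 0 min.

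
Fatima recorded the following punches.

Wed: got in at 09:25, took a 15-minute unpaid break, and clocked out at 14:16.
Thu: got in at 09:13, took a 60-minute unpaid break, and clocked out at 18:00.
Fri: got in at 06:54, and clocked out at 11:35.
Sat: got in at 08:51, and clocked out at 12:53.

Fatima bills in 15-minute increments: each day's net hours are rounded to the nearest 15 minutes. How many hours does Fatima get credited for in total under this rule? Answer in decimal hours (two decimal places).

Wed: 09:25–14:16 = 4 h 51 min − 15 min = 4 h 36 min → rounds to 4 h 30 min
Thu: 09:13–18:00 = 8 h 47 min − 60 min = 7 h 47 min → rounds to 7 h 45 min
Fri: 06:54–11:35 = 4 h 41 min → rounds to 4 h 45 min
Sat: 08:51–12:53 = 4 h 2 min → rounds to 4 h 0 min
Total credited: 21 h 0 min.

21.00 hours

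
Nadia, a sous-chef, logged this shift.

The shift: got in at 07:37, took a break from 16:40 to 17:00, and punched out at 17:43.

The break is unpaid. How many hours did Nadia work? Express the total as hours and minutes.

The shift: 07:37–17:43 = 10 h 6 min; less 20 min break → 9 h 46 min

9 h 46 min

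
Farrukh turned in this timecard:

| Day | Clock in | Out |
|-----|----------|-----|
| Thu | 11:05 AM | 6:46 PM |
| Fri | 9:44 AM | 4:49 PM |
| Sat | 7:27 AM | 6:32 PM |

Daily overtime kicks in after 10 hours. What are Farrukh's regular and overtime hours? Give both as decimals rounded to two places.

Regular 24.77 hours, overtime 1.08 hours

Thu: 11:05 AM–6:46 PM = 7 h 41 min
Fri: 9:44 AM–4:49 PM = 7 h 5 min
Sat: 7:27 AM–6:32 PM = 11 h 5 min
Thu reg 7 h 41 min / OT 0 h 0 min; Fri reg 7 h 5 min / OT 0 h 0 min; Sat reg 10 h 0 min / OT 1 h 5 min.
Totals: regular 24 h 46 min, overtime 1 h 5 min.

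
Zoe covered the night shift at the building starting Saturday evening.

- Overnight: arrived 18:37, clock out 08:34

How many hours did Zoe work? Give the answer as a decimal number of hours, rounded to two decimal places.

Overnight: 18:37 → midnight = 5 h 23 min; midnight → 08:34 = 8 h 34 min; span 13 h 57 min

13.95 hours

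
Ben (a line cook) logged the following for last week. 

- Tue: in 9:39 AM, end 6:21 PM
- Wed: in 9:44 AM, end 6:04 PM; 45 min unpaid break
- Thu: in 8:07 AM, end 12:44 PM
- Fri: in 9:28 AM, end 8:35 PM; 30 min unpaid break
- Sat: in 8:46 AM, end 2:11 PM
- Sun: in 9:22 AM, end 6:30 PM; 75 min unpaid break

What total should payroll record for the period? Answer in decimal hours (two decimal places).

44.82 hours

Tue: 9:39 AM–6:21 PM = 8 h 42 min
Wed: 9:44 AM–6:04 PM = 8 h 20 min; less 45 min break → 7 h 35 min
Thu: 8:07 AM–12:44 PM = 4 h 37 min
Fri: 9:28 AM–8:35 PM = 11 h 7 min; less 30 min break → 10 h 37 min
Sat: 8:46 AM–2:11 PM = 5 h 25 min
Sun: 9:22 AM–6:30 PM = 9 h 8 min; less 75 min break → 7 h 53 min
Total: 8 h 42 min + 7 h 35 min + 4 h 37 min + 10 h 37 min + 5 h 25 min + 7 h 53 min = 44 h 49 min.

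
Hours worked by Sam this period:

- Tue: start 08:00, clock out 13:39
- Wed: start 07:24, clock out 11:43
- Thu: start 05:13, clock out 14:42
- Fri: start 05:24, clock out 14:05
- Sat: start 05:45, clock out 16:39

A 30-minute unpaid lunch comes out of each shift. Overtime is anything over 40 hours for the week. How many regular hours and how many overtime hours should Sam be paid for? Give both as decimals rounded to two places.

Regular 36.53 hours, overtime 0.00 hours

Tue: 08:00–13:39 = 5 h 39 min; less 30 min break → 5 h 9 min
Wed: 07:24–11:43 = 4 h 19 min; less 30 min break → 3 h 49 min
Thu: 05:13–14:42 = 9 h 29 min; less 30 min break → 8 h 59 min
Fri: 05:24–14:05 = 8 h 41 min; less 30 min break → 8 h 11 min
Sat: 05:45–16:39 = 10 h 54 min; less 30 min break → 10 h 24 min
Total worked: 36 h 32 min = 36.53 h.
Threshold 40 h → overtime 0 h 0 min, regular 36 h 32 min.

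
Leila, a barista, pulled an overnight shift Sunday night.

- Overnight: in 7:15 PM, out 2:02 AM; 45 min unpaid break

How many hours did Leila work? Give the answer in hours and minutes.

Overnight: 7:15 PM → midnight = 4 h 45 min; midnight → 2:02 AM = 2 h 2 min; span 6 h 47 min; less 45 min break → 6 h 2 min

6 h 2 min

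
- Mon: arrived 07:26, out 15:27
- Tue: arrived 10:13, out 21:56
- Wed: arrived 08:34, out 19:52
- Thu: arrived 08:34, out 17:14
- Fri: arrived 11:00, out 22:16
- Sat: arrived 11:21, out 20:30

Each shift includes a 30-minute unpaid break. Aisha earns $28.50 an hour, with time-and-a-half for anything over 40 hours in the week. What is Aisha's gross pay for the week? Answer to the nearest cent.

$1871.74

Mon: 07:26–15:27 = 8 h 1 min; less 30 min break → 7 h 31 min
Tue: 10:13–21:56 = 11 h 43 min; less 30 min break → 11 h 13 min
Wed: 08:34–19:52 = 11 h 18 min; less 30 min break → 10 h 48 min
Thu: 08:34–17:14 = 8 h 40 min; less 30 min break → 8 h 10 min
Fri: 11:00–22:16 = 11 h 16 min; less 30 min break → 10 h 46 min
Sat: 11:21–20:30 = 9 h 9 min; less 30 min break → 8 h 39 min
Total worked: 57 h 7 min = 3427 min.
Regular 40 h 0 min = 2400 min at $28.50/h; overtime 17 h 7 min = 1027 min at $42.75/h.
Pay = (2400 × $28.50 + 1027 × $42.75) ÷ 60 = $1871.74.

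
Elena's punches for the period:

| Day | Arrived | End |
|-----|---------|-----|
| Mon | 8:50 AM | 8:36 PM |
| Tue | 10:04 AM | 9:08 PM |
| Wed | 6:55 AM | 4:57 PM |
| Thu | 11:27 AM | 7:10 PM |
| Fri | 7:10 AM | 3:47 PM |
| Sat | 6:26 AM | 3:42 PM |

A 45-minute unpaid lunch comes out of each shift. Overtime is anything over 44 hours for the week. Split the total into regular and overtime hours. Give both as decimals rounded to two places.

Regular 44.00 hours, overtime 9.97 hours

Mon: 8:50 AM–8:36 PM = 11 h 46 min; less 45 min break → 11 h 1 min
Tue: 10:04 AM–9:08 PM = 11 h 4 min; less 45 min break → 10 h 19 min
Wed: 6:55 AM–4:57 PM = 10 h 2 min; less 45 min break → 9 h 17 min
Thu: 11:27 AM–7:10 PM = 7 h 43 min; less 45 min break → 6 h 58 min
Fri: 7:10 AM–3:47 PM = 8 h 37 min; less 45 min break → 7 h 52 min
Sat: 6:26 AM–3:42 PM = 9 h 16 min; less 45 min break → 8 h 31 min
Total worked: 53 h 58 min = 53.97 h.
Threshold 44 h → overtime 9 h 58 min, regular 44 h 0 min.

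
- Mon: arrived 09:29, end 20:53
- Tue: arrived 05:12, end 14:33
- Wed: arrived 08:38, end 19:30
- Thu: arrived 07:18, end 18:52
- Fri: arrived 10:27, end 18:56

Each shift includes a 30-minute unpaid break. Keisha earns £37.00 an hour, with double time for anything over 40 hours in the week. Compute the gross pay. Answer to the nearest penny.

£2158.33

Mon: 09:29–20:53 = 11 h 24 min; less 30 min break → 10 h 54 min
Tue: 05:12–14:33 = 9 h 21 min; less 30 min break → 8 h 51 min
Wed: 08:38–19:30 = 10 h 52 min; less 30 min break → 10 h 22 min
Thu: 07:18–18:52 = 11 h 34 min; less 30 min break → 11 h 4 min
Fri: 10:27–18:56 = 8 h 29 min; less 30 min break → 7 h 59 min
Total worked: 49 h 10 min = 2950 min.
Regular 40 h 0 min = 2400 min at £37.00/h; overtime 9 h 10 min = 550 min at £74.00/h.
Pay = (2400 × £37.00 + 550 × £74.00) ÷ 60 = £2158.33.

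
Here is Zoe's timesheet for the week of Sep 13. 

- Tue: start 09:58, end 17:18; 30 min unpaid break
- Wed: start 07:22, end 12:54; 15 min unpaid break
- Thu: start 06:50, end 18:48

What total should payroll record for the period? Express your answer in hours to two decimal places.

24.08 hours

Tue: 09:58–17:18 = 7 h 20 min; less 30 min break → 6 h 50 min
Wed: 07:22–12:54 = 5 h 32 min; less 15 min break → 5 h 17 min
Thu: 06:50–18:48 = 11 h 58 min
Total: 6 h 50 min + 5 h 17 min + 11 h 58 min = 24 h 5 min.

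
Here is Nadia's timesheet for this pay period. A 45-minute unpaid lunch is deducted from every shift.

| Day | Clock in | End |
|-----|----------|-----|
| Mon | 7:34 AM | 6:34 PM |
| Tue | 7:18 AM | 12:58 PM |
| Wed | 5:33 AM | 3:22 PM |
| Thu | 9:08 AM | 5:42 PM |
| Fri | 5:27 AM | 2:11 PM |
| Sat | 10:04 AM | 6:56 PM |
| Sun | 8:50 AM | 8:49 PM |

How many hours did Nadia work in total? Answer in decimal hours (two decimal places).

59.38 hours

Mon: 7:34 AM–6:34 PM = 11 h 0 min; less 45 min break → 10 h 15 min
Tue: 7:18 AM–12:58 PM = 5 h 40 min; less 45 min break → 4 h 55 min
Wed: 5:33 AM–3:22 PM = 9 h 49 min; less 45 min break → 9 h 4 min
Thu: 9:08 AM–5:42 PM = 8 h 34 min; less 45 min break → 7 h 49 min
Fri: 5:27 AM–2:11 PM = 8 h 44 min; less 45 min break → 7 h 59 min
Sat: 10:04 AM–6:56 PM = 8 h 52 min; less 45 min break → 8 h 7 min
Sun: 8:50 AM–8:49 PM = 11 h 59 min; less 45 min break → 11 h 14 min
Total: 10 h 15 min + 4 h 55 min + 9 h 4 min + 7 h 49 min + 7 h 59 min + 8 h 7 min + 11 h 14 min = 59 h 23 min.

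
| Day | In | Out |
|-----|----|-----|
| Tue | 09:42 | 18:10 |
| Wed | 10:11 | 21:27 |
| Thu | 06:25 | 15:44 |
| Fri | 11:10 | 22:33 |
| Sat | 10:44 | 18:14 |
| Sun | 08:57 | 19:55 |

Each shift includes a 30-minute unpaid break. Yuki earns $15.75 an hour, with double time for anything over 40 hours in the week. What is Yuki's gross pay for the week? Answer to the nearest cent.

$1130.85

Tue: 09:42–18:10 = 8 h 28 min; less 30 min break → 7 h 58 min
Wed: 10:11–21:27 = 11 h 16 min; less 30 min break → 10 h 46 min
Thu: 06:25–15:44 = 9 h 19 min; less 30 min break → 8 h 49 min
Fri: 11:10–22:33 = 11 h 23 min; less 30 min break → 10 h 53 min
Sat: 10:44–18:14 = 7 h 30 min; less 30 min break → 7 h 0 min
Sun: 08:57–19:55 = 10 h 58 min; less 30 min break → 10 h 28 min
Total worked: 55 h 54 min = 3354 min.
Regular 40 h 0 min = 2400 min at $15.75/h; overtime 15 h 54 min = 954 min at $31.50/h.
Pay = (2400 × $15.75 + 954 × $31.50) ÷ 60 = $1130.85.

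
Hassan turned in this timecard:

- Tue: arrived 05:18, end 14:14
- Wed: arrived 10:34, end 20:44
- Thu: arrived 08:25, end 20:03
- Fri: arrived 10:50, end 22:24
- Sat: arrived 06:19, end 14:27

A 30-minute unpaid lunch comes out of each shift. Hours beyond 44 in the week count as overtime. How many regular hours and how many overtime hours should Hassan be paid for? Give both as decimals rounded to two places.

Regular 44.00 hours, overtime 3.93 hours

Tue: 05:18–14:14 = 8 h 56 min; less 30 min break → 8 h 26 min
Wed: 10:34–20:44 = 10 h 10 min; less 30 min break → 9 h 40 min
Thu: 08:25–20:03 = 11 h 38 min; less 30 min break → 11 h 8 min
Fri: 10:50–22:24 = 11 h 34 min; less 30 min break → 11 h 4 min
Sat: 06:19–14:27 = 8 h 8 min; less 30 min break → 7 h 38 min
Total worked: 47 h 56 min = 47.93 h.
Threshold 44 h → overtime 3 h 56 min, regular 44 h 0 min.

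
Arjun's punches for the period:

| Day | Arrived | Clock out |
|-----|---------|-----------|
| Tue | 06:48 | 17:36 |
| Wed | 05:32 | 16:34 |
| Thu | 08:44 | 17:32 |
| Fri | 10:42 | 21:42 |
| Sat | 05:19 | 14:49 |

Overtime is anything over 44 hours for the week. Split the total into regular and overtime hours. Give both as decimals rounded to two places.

Regular 44.00 hours, overtime 7.13 hours

Tue: 06:48–17:36 = 10 h 48 min
Wed: 05:32–16:34 = 11 h 2 min
Thu: 08:44–17:32 = 8 h 48 min
Fri: 10:42–21:42 = 11 h 0 min
Sat: 05:19–14:49 = 9 h 30 min
Total worked: 51 h 8 min = 51.13 h.
Threshold 44 h → overtime 7 h 8 min, regular 44 h 0 min.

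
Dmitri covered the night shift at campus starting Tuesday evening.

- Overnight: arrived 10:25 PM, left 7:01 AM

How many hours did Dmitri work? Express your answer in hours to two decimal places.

Overnight: 10:25 PM → midnight = 1 h 35 min; midnight → 7:01 AM = 7 h 1 min; span 8 h 36 min

8.60 hours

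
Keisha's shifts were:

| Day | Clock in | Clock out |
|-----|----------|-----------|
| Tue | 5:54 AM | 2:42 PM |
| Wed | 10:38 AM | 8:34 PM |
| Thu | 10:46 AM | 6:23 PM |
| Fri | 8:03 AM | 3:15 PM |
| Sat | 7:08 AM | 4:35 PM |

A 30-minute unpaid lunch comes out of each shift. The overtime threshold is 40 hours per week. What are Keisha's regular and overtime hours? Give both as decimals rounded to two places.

Tue: 5:54 AM–2:42 PM = 8 h 48 min; less 30 min break → 8 h 18 min
Wed: 10:38 AM–8:34 PM = 9 h 56 min; less 30 min break → 9 h 26 min
Thu: 10:46 AM–6:23 PM = 7 h 37 min; less 30 min break → 7 h 7 min
Fri: 8:03 AM–3:15 PM = 7 h 12 min; less 30 min break → 6 h 42 min
Sat: 7:08 AM–4:35 PM = 9 h 27 min; less 30 min break → 8 h 57 min
Total worked: 40 h 30 min = 40.50 h.
Threshold 40 h → overtime 0 h 30 min, regular 40 h 0 min.

Regular 40.00 hours, overtime 0.50 hours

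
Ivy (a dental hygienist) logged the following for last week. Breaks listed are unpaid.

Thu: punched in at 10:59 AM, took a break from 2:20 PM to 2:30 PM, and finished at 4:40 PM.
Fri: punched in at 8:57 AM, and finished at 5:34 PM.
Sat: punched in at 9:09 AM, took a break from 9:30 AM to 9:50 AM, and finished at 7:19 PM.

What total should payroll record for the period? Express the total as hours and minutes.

Thu: 10:59 AM–4:40 PM = 5 h 41 min; less 10 min break → 5 h 31 min
Fri: 8:57 AM–5:34 PM = 8 h 37 min
Sat: 9:09 AM–7:19 PM = 10 h 10 min; less 20 min break → 9 h 50 min
Total: 5 h 31 min + 8 h 37 min + 9 h 50 min = 23 h 58 min.

23 h 58 min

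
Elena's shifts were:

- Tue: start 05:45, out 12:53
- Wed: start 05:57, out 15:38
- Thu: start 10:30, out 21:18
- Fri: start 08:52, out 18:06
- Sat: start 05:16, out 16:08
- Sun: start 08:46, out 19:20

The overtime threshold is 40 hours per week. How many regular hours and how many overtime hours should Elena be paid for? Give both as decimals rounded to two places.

Tue: 05:45–12:53 = 7 h 8 min
Wed: 05:57–15:38 = 9 h 41 min
Thu: 10:30–21:18 = 10 h 48 min
Fri: 08:52–18:06 = 9 h 14 min
Sat: 05:16–16:08 = 10 h 52 min
Sun: 08:46–19:20 = 10 h 34 min
Total worked: 58 h 17 min = 58.28 h.
Threshold 40 h → overtime 18 h 17 min, regular 40 h 0 min.

Regular 40.00 hours, overtime 18.28 hours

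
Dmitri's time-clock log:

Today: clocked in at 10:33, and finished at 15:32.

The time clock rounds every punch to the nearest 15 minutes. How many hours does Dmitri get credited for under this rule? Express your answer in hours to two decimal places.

5.00 hours

Today: in 10:33→10:30, out 15:32→15:30; 5 h 0 min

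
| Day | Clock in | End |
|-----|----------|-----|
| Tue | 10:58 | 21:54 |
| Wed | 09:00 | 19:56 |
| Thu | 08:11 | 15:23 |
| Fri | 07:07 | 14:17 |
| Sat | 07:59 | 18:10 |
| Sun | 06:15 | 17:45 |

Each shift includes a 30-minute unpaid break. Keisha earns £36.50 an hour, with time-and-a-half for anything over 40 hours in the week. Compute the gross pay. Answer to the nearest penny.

£2276.69

Tue: 10:58–21:54 = 10 h 56 min; less 30 min break → 10 h 26 min
Wed: 09:00–19:56 = 10 h 56 min; less 30 min break → 10 h 26 min
Thu: 08:11–15:23 = 7 h 12 min; less 30 min break → 6 h 42 min
Fri: 07:07–14:17 = 7 h 10 min; less 30 min break → 6 h 40 min
Sat: 07:59–18:10 = 10 h 11 min; less 30 min break → 9 h 41 min
Sun: 06:15–17:45 = 11 h 30 min; less 30 min break → 11 h 0 min
Total worked: 54 h 55 min = 3295 min.
Regular 40 h 0 min = 2400 min at £36.50/h; overtime 14 h 55 min = 895 min at £54.75/h.
Pay = (2400 × £36.50 + 895 × £54.75) ÷ 60 = £2276.69.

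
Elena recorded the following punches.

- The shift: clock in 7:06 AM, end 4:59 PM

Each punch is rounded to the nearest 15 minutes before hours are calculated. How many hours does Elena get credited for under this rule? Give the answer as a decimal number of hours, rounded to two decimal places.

The shift: in 7:06 AM→7:00 AM, out 4:59 PM→5:00 PM; 10 h 0 min

10.00 hours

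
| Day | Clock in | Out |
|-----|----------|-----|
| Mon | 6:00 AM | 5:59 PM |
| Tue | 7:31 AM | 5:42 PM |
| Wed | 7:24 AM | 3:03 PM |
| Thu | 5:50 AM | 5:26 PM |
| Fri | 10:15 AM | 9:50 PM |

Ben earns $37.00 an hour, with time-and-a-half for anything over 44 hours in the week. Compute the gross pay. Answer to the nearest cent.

$2127.50

Mon: 6:00 AM–5:59 PM = 11 h 59 min
Tue: 7:31 AM–5:42 PM = 10 h 11 min
Wed: 7:24 AM–3:03 PM = 7 h 39 min
Thu: 5:50 AM–5:26 PM = 11 h 36 min
Fri: 10:15 AM–9:50 PM = 11 h 35 min
Total worked: 53 h 0 min = 3180 min.
Regular 44 h 0 min = 2640 min at $37.00/h; overtime 9 h 0 min = 540 min at $55.50/h.
Pay = (2640 × $37.00 + 540 × $55.50) ÷ 60 = $2127.50.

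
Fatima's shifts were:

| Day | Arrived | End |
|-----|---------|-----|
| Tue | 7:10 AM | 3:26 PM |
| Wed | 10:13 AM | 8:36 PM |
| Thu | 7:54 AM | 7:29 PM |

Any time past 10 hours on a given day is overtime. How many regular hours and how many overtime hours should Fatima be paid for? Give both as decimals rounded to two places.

Regular 28.27 hours, overtime 1.97 hours

Tue: 7:10 AM–3:26 PM = 8 h 16 min
Wed: 10:13 AM–8:36 PM = 10 h 23 min
Thu: 7:54 AM–7:29 PM = 11 h 35 min
Tue reg 8 h 16 min / OT 0 h 0 min; Wed reg 10 h 0 min / OT 0 h 23 min; Thu reg 10 h 0 min / OT 1 h 35 min.
Totals: regular 28 h 16 min, overtime 1 h 58 min.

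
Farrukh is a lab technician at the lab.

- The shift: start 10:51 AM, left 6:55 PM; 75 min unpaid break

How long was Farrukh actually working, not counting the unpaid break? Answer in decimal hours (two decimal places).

The shift: 10:51 AM–6:55 PM = 8 h 4 min; less 75 min break → 6 h 49 min

6.82 hours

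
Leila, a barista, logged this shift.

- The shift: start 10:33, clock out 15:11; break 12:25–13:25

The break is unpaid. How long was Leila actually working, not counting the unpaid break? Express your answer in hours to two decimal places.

The shift: 10:33–15:11 = 4 h 38 min; less 60 min break → 3 h 38 min

3.63 hours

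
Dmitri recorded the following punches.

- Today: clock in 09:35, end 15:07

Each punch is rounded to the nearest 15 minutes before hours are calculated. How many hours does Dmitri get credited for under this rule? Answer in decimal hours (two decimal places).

5.50 hours

Today: in 09:35→09:30, out 15:07→15:00; 5 h 30 min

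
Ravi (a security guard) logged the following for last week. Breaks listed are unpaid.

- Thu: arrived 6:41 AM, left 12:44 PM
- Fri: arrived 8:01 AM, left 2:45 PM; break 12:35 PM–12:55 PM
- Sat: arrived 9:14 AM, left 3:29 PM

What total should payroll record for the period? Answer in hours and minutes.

Thu: 6:41 AM–12:44 PM = 6 h 3 min
Fri: 8:01 AM–2:45 PM = 6 h 44 min; less 20 min break → 6 h 24 min
Sat: 9:14 AM–3:29 PM = 6 h 15 min
Total: 6 h 3 min + 6 h 24 min + 6 h 15 min = 18 h 42 min.

18 h 42 min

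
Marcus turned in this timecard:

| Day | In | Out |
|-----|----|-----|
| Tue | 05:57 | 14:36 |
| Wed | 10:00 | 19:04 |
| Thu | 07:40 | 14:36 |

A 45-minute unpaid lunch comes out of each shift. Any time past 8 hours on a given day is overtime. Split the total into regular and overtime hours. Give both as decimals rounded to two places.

Regular 22.08 hours, overtime 0.32 hours

Tue: 05:57–14:36 = 8 h 39 min; less 45 min break → 7 h 54 min
Wed: 10:00–19:04 = 9 h 4 min; less 45 min break → 8 h 19 min
Thu: 07:40–14:36 = 6 h 56 min; less 45 min break → 6 h 11 min
Tue reg 7 h 54 min / OT 0 h 0 min; Wed reg 8 h 0 min / OT 0 h 19 min; Thu reg 6 h 11 min / OT 0 h 0 min.
Totals: regular 22 h 5 min, overtime 0 h 19 min.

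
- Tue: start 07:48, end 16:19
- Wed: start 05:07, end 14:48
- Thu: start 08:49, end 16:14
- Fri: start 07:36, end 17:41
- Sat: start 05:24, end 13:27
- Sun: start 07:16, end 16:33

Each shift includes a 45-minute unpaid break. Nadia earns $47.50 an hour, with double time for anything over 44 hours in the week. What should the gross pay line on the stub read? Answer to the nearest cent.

$2520.67

Tue: 07:48–16:19 = 8 h 31 min; less 45 min break → 7 h 46 min
Wed: 05:07–14:48 = 9 h 41 min; less 45 min break → 8 h 56 min
Thu: 08:49–16:14 = 7 h 25 min; less 45 min break → 6 h 40 min
Fri: 07:36–17:41 = 10 h 5 min; less 45 min break → 9 h 20 min
Sat: 05:24–13:27 = 8 h 3 min; less 45 min break → 7 h 18 min
Sun: 07:16–16:33 = 9 h 17 min; less 45 min break → 8 h 32 min
Total worked: 48 h 32 min = 2912 min.
Regular 44 h 0 min = 2640 min at $47.50/h; overtime 4 h 32 min = 272 min at $95.00/h.
Pay = (2640 × $47.50 + 272 × $95.00) ÷ 60 = $2520.67.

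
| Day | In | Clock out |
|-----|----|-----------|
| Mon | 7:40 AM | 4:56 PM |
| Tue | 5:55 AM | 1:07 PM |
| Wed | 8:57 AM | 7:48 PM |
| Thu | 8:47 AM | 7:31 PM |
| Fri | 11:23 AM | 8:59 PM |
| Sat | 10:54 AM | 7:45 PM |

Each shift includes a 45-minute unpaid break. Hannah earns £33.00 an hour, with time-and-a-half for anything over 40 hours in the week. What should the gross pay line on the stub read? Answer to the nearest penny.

£1914.00

Mon: 7:40 AM–4:56 PM = 9 h 16 min; less 45 min break → 8 h 31 min
Tue: 5:55 AM–1:07 PM = 7 h 12 min; less 45 min break → 6 h 27 min
Wed: 8:57 AM–7:48 PM = 10 h 51 min; less 45 min break → 10 h 6 min
Thu: 8:47 AM–7:31 PM = 10 h 44 min; less 45 min break → 9 h 59 min
Fri: 11:23 AM–8:59 PM = 9 h 36 min; less 45 min break → 8 h 51 min
Sat: 10:54 AM–7:45 PM = 8 h 51 min; less 45 min break → 8 h 6 min
Total worked: 52 h 0 min = 3120 min.
Regular 40 h 0 min = 2400 min at £33.00/h; overtime 12 h 0 min = 720 min at £49.50/h.
Pay = (2400 × £33.00 + 720 × £49.50) ÷ 60 = £1914.00.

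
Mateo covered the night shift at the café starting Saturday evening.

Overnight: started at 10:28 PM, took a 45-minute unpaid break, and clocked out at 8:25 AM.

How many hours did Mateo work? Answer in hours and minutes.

Overnight: 10:28 PM → midnight = 1 h 32 min; midnight → 8:25 AM = 8 h 25 min; span 9 h 57 min; less 45 min break → 9 h 12 min

9 h 12 min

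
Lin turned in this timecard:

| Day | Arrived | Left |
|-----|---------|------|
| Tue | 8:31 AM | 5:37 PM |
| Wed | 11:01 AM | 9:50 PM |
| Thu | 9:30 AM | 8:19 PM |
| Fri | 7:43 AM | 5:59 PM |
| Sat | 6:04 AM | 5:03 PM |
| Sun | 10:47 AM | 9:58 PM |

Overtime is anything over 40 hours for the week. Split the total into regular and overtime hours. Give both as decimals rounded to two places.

Regular 40.00 hours, overtime 23.17 hours

Tue: 8:31 AM–5:37 PM = 9 h 6 min
Wed: 11:01 AM–9:50 PM = 10 h 49 min
Thu: 9:30 AM–8:19 PM = 10 h 49 min
Fri: 7:43 AM–5:59 PM = 10 h 16 min
Sat: 6:04 AM–5:03 PM = 10 h 59 min
Sun: 10:47 AM–9:58 PM = 11 h 11 min
Total worked: 63 h 10 min = 63.17 h.
Threshold 40 h → overtime 23 h 10 min, regular 40 h 0 min.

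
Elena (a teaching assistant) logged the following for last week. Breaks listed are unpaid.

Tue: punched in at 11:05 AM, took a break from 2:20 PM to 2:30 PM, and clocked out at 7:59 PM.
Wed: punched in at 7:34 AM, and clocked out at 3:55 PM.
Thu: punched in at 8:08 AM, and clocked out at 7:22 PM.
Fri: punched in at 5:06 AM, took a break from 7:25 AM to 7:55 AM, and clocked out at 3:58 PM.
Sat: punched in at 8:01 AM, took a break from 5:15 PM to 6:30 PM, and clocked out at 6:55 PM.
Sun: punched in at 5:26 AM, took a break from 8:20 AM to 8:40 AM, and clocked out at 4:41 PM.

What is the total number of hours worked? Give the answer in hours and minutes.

59 h 15 min

Tue: 11:05 AM–7:59 PM = 8 h 54 min; less 10 min break → 8 h 44 min
Wed: 7:34 AM–3:55 PM = 8 h 21 min
Thu: 8:08 AM–7:22 PM = 11 h 14 min
Fri: 5:06 AM–3:58 PM = 10 h 52 min; less 30 min break → 10 h 22 min
Sat: 8:01 AM–6:55 PM = 10 h 54 min; less 75 min break → 9 h 39 min
Sun: 5:26 AM–4:41 PM = 11 h 15 min; less 20 min break → 10 h 55 min
Total: 8 h 44 min + 8 h 21 min + 11 h 14 min + 10 h 22 min + 9 h 39 min + 10 h 55 min = 59 h 15 min.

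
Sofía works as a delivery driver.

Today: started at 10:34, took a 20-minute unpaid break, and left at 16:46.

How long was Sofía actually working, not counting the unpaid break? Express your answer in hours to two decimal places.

5.87 hours

Today: 10:34–16:46 = 6 h 12 min; less 20 min break → 5 h 52 min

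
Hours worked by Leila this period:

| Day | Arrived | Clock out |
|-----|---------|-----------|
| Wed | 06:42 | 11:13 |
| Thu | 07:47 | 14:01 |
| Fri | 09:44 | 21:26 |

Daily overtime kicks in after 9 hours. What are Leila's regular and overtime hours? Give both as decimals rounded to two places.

Wed: 06:42–11:13 = 4 h 31 min
Thu: 07:47–14:01 = 6 h 14 min
Fri: 09:44–21:26 = 11 h 42 min
Wed reg 4 h 31 min / OT 0 h 0 min; Thu reg 6 h 14 min / OT 0 h 0 min; Fri reg 9 h 0 min / OT 2 h 42 min.
Totals: regular 19 h 45 min, overtime 2 h 42 min.

Regular 19.75 hours, overtime 2.70 hours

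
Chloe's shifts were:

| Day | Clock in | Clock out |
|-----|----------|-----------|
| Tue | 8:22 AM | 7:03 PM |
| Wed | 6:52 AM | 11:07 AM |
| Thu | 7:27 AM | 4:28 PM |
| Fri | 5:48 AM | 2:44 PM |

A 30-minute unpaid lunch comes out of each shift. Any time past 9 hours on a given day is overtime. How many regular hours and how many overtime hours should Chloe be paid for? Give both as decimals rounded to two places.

Tue: 8:22 AM–7:03 PM = 10 h 41 min; less 30 min break → 10 h 11 min
Wed: 6:52 AM–11:07 AM = 4 h 15 min; less 30 min break → 3 h 45 min
Thu: 7:27 AM–4:28 PM = 9 h 1 min; less 30 min break → 8 h 31 min
Fri: 5:48 AM–2:44 PM = 8 h 56 min; less 30 min break → 8 h 26 min
Tue reg 9 h 0 min / OT 1 h 11 min; Wed reg 3 h 45 min / OT 0 h 0 min; Thu reg 8 h 31 min / OT 0 h 0 min; Fri reg 8 h 26 min / OT 0 h 0 min.
Totals: regular 29 h 42 min, overtime 1 h 11 min.

Regular 29.70 hours, overtime 1.18 hours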